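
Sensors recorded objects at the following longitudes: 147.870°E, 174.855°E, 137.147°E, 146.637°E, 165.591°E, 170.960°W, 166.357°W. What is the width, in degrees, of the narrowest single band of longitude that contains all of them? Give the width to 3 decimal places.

56.496°

Sort the longitudes: -170.960°, -166.357°, +137.147°, +146.637°, +147.870°, +165.591°, +174.855°.
Eastward gaps between consecutive values (wrapping around): 4.603°, 303.504°, 9.490°, 1.233°, 17.721°, 9.264°, 14.185°.
Largest gap = 303.504° ⇒ minimal covering band is its complement: 360° − 303.504° = 56.496°.
Band runs from +137.147° eastward to -166.357°, crossing the antimeridian.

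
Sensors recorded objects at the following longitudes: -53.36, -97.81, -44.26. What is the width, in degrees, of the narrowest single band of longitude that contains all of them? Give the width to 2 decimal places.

53.55°

Sort the longitudes: -97.81°, -53.36°, -44.26°.
Eastward gaps between consecutive values (wrapping around): 44.45°, 9.10°, 306.45°.
Largest gap = 306.45° ⇒ minimal covering band is its complement: 360° − 306.45° = 53.55°.
Band runs from -97.81° eastward to -44.26°.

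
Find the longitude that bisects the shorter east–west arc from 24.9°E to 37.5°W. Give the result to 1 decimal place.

6.3°W

Signed shortest Δλ from +24.9° to -37.5° is -62.4°.
Midpoint longitude = +24.9° + (-62.4°)/2 = +24.9° − 31.2° = -6.3°.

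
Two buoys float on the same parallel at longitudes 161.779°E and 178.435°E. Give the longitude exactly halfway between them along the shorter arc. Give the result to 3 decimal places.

170.107°E

Signed shortest Δλ from +161.779° to +178.435° is +16.656°.
Midpoint longitude = +161.779° + (+16.656°)/2 = +161.779° + 8.328° = +170.107°.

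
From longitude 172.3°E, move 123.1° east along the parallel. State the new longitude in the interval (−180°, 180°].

Start at +172.3°; shift +123.1° → +295.4°.
+295.4° lies outside (−180°, 180°]; subtract 360° → -64.6°.

64.6°W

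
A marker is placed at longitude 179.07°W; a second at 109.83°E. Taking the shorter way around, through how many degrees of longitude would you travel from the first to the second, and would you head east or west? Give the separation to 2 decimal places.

Raw difference: 109.83 − -179.07 = 288.9°.
Normalise into (−180°, 180°]: 288.9° − 360° = -71.1°.
Negative ⇒ the second point lies to the west; separation 71.10°.

71.10° west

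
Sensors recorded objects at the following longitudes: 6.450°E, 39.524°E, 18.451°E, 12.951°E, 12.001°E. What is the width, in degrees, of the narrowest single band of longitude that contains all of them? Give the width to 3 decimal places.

33.074°

Sort the longitudes: +6.450°, +12.001°, +12.951°, +18.451°, +39.524°.
Eastward gaps between consecutive values (wrapping around): 5.551°, 0.950°, 5.500°, 21.073°, 326.926°.
Largest gap = 326.926° ⇒ minimal covering band is its complement: 360° − 326.926° = 33.074°.
Band runs from +6.450° eastward to +39.524°.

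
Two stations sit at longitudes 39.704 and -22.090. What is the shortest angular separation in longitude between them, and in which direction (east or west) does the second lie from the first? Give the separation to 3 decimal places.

61.794° west

Raw difference: -22.090 − 39.704 = -61.794°.
Normalise into (−180°, 180°]: -61.794° stays -61.794°.
Negative ⇒ the second point lies to the west; separation 61.794°.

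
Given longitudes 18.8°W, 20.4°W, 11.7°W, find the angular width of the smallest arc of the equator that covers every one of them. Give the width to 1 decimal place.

Sort the longitudes: -20.4°, -18.8°, -11.7°.
Eastward gaps between consecutive values (wrapping around): 1.6°, 7.1°, 351.3°.
Largest gap = 351.3° ⇒ minimal covering band is its complement: 360° − 351.3° = 8.7°.
Band runs from -20.4° eastward to -11.7°.

8.7°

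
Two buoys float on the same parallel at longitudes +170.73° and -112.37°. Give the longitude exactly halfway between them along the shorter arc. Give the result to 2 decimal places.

Signed shortest Δλ from +170.73° to -112.37° is +76.90°.
Midpoint longitude = +170.73° + (+76.90°)/2 = +170.73° + 38.45° = +209.18°.
Normalise into (−180°, 180°]: -150.82°.
(The naïve average (+170.73 + -112.37)/2 = 29.18° is on the wrong side of the globe.)

-150.82°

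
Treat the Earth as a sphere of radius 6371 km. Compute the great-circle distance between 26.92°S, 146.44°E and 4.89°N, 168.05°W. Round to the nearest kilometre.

6034 km

Δλ = -168.05 − 146.44 = -314.49°; wrapped into (−180°, 180°]: 45.51°.
Δφ = 4.89 − -26.92 = 31.81°.
a = sin²(Δφ/2) + cos φ₁ · cos φ₂ · sin²(Δλ/2) = 0.208010.
c = 2·atan2(√a, √(1−a)) = 0.94717 rad → d = 6371·c ≈ 6034.44 km.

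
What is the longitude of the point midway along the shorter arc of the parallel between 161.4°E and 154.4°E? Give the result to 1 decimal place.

157.9°E

Signed shortest Δλ from +161.4° to +154.4° is -7.0°.
Midpoint longitude = +161.4° + (-7.0°)/2 = +161.4° − 3.5° = +157.9°.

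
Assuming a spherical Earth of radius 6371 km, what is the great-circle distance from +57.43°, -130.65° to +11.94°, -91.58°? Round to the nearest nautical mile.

3261 nmi

Δλ = -91.58 − -130.65 = 39.07°.
Δφ = 11.94 − 57.43 = -45.49°.
a = sin²(Δφ/2) + cos φ₁ · cos φ₂ · sin²(Δλ/2) = 0.208372.
c = 2·atan2(√a, √(1−a)) = 0.94807 rad → d = 6371·c ≈ 6040.13 km ≈ 3261.41 nmi.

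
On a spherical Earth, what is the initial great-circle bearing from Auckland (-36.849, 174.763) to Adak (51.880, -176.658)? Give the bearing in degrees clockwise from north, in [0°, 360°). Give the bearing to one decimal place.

5.3°

Δλ = -176.658 − 174.763 = -351.421°; wrapped into (−180°, 180°]: 8.579°.
θ = atan2( sin Δλ · cos φ₂ , cos φ₁ · sin φ₂ − sin φ₁ · cos φ₂ · cos Δλ )
  = atan2(0.09209, 0.99561) = 5.284° → normalised to [0°, 360°): 5.284°.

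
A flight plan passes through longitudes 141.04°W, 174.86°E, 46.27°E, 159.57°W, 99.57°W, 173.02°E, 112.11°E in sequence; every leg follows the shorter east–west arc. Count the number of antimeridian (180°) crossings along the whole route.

3

Leg 1: -141.04° → +174.86°, shortest Δλ = -44.1° (west) — crosses 180°.
Leg 2: +174.86° → +46.27°, shortest Δλ = -128.59° (west) — does not cross 180°.
Leg 3: +46.27° → -159.57°, shortest Δλ = 154.16° (east) — crosses 180°.
Leg 4: -159.57° → -99.57°, shortest Δλ = 60.0° (east) — does not cross 180°.
Leg 5: -99.57° → +173.02°, shortest Δλ = -87.41° (west) — crosses 180°.
Leg 6: +173.02° → +112.11°, shortest Δλ = -60.91° (west) — does not cross 180°.
Total crossings: 3.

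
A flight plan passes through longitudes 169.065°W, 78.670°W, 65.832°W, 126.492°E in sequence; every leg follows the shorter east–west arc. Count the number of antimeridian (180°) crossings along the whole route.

1

Leg 1: -169.065° → -78.670°, shortest Δλ = 90.395° (east) — does not cross 180°.
Leg 2: -78.670° → -65.832°, shortest Δλ = 12.838° (east) — does not cross 180°.
Leg 3: -65.832° → +126.492°, shortest Δλ = -167.676° (west) — crosses 180°.
Total crossings: 1.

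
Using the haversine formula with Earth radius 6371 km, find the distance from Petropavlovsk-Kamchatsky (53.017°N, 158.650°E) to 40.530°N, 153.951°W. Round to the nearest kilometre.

3786 km

Δλ = -153.951 − 158.650 = -312.601°; wrapped into (−180°, 180°]: 47.399°.
Δφ = 40.530 − 53.017 = -12.487°.
a = sin²(Δφ/2) + cos φ₁ · cos φ₂ · sin²(Δλ/2) = 0.085697.
c = 2·atan2(√a, √(1−a)) = 0.59418 rad → d = 6371·c ≈ 3785.54 km.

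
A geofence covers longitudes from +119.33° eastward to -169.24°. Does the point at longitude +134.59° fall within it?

Band width going east from +119.33° to -169.24°: ((-169.24 − 119.33) mod 360) = 71.43°.
Offset of +134.59° east of the west edge: ((134.59 − 119.33) mod 360) = 15.26°.
15.26° ≤ 71.43° ⇒ inside.

Yes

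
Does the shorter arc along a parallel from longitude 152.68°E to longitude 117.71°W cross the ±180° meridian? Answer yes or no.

Naïve |-117.71 − 152.68| = 270.39° > 180°, so the shorter arc goes the other way round — across 180°.
Signed shortest Δλ = ((-117.71 − 152.68 + 180) mod 360) − 180 = 89.61°.
Going east by 89.61° from +152.68° passes through 180° before reaching -117.71°.

Yes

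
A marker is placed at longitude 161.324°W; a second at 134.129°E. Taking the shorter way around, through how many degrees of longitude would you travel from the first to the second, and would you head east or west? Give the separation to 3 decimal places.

Raw difference: 134.129 − -161.324 = 295.453°.
Normalise into (−180°, 180°]: 295.453° − 360° = -64.547°.
Negative ⇒ the second point lies to the west; separation 64.547°.

64.547° west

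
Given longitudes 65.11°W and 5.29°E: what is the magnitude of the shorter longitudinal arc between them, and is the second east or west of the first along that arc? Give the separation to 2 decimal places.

70.40° east

Raw difference: 5.29 − -65.11 = 70.4°.
Normalise into (−180°, 180°]: 70.4° stays 70.4°.
Positive ⇒ the second point lies to the east; separation 70.40°.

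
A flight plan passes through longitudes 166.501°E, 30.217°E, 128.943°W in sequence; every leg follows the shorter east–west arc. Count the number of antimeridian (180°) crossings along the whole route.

Leg 1: +166.501° → +30.217°, shortest Δλ = -136.284° (west) — does not cross 180°.
Leg 2: +30.217° → -128.943°, shortest Δλ = -159.16° (west) — does not cross 180°.
Total crossings: 0.

0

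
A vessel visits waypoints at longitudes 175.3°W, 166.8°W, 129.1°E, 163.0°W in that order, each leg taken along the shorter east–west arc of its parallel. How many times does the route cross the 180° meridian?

2

Leg 1: -175.3° → -166.8°, shortest Δλ = 8.5° (east) — does not cross 180°.
Leg 2: -166.8° → +129.1°, shortest Δλ = -64.1° (west) — crosses 180°.
Leg 3: +129.1° → -163.0°, shortest Δλ = 67.9° (east) — crosses 180°.
Total crossings: 2.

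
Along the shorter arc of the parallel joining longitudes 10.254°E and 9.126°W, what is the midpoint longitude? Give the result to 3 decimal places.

Signed shortest Δλ from +10.254° to -9.126° is -19.380°.
Midpoint longitude = +10.254° + (-19.380°)/2 = +10.254° − 9.690° = +0.564°.

0.564°E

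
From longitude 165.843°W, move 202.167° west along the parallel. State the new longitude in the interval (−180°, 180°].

Start at -165.843°; shift −202.167° → -368.010°.
-368.010° lies outside (−180°, 180°]; add 360° → -8.010°.

8.010°W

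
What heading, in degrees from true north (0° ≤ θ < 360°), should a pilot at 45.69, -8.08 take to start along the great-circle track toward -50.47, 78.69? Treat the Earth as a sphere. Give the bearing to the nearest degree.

Δλ = 78.69 − -8.08 = 86.77°.
θ = atan2( sin Δλ · cos φ₂ , cos φ₁ · sin φ₂ − sin φ₁ · cos φ₂ · cos Δλ )
  = atan2(0.63547, -0.56444) = 131.612° → normalised to [0°, 360°): 131.612°.

132°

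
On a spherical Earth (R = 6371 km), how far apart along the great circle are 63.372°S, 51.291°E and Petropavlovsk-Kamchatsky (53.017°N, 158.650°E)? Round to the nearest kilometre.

Δλ = 158.650 − 51.291 = 107.359°.
Δφ = 53.017 − -63.372 = 116.389°.
a = sin²(Δφ/2) + cos φ₁ · cos φ₂ · sin²(Δλ/2) = 0.897266.
c = 2·atan2(√a, √(1−a)) = 2.48903 rad → d = 6371·c ≈ 15857.64 km.

15858 km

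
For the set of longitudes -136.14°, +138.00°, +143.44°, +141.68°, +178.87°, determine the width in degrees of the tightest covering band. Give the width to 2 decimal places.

Sort the longitudes: -136.14°, +138.00°, +141.68°, +143.44°, +178.87°.
Eastward gaps between consecutive values (wrapping around): 274.14°, 3.68°, 1.76°, 35.43°, 44.99°.
Largest gap = 274.14° ⇒ minimal covering band is its complement: 360° − 274.14° = 85.86°.
Band runs from +138.00° eastward to -136.14°, crossing the antimeridian.

85.86°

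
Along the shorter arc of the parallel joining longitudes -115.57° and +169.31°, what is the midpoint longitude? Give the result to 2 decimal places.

-153.13°

Signed shortest Δλ from -115.57° to +169.31° is -75.12°.
Midpoint longitude = -115.57° + (-75.12°)/2 = -115.57° − 37.56° = -153.13°.
(The naïve average (-115.57 + +169.31)/2 = 26.87° is on the wrong side of the globe.)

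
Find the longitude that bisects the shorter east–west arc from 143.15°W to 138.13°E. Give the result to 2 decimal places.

177.49°E

Signed shortest Δλ from -143.15° to +138.13° is -78.72°.
Midpoint longitude = -143.15° + (-78.72°)/2 = -143.15° − 39.36° = -182.51°.
Normalise into (−180°, 180°]: +177.49°.
(The naïve average (-143.15 + +138.13)/2 = -2.51° is on the wrong side of the globe.)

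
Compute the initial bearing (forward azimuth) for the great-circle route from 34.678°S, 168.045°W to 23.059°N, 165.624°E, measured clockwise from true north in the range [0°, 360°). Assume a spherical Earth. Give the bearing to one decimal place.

332.7°

Δλ = 165.624 − -168.045 = 333.669°; wrapped into (−180°, 180°]: -26.331°.
θ = atan2( sin Δλ · cos φ₂ , cos φ₁ · sin φ₂ − sin φ₁ · cos φ₂ · cos Δλ )
  = atan2(-0.40812, 0.79129) = -27.283° → normalised to [0°, 360°): 332.717°.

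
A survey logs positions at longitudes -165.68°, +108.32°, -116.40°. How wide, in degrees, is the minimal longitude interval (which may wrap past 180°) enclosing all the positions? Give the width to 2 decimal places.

135.28°

Sort the longitudes: -165.68°, -116.40°, +108.32°.
Eastward gaps between consecutive values (wrapping around): 49.28°, 224.72°, 86.00°.
Largest gap = 224.72° ⇒ minimal covering band is its complement: 360° − 224.72° = 135.28°.
Band runs from +108.32° eastward to -116.40°, crossing the antimeridian.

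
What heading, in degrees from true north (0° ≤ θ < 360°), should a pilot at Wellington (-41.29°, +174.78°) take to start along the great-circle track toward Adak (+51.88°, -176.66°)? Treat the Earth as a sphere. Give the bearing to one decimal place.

Δλ = -176.66 − 174.78 = -351.44°; wrapped into (−180°, 180°]: 8.56°.
θ = atan2( sin Δλ · cos φ₂ , cos φ₁ · sin φ₂ − sin φ₁ · cos φ₂ · cos Δλ )
  = atan2(0.09188, 0.99393) = 5.282° → normalised to [0°, 360°): 5.282°.

5.3°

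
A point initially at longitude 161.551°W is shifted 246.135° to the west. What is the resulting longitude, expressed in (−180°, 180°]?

47.686°W

Start at -161.551°; shift −246.135° → -407.686°.
-407.686° lies outside (−180°, 180°]; add 360° → -47.686°.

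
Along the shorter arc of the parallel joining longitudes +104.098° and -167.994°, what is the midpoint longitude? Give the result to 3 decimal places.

Signed shortest Δλ from +104.098° to -167.994° is +87.908°.
Midpoint longitude = +104.098° + (+87.908°)/2 = +104.098° + 43.954° = +148.052°.
(The naïve average (+104.098 + -167.994)/2 = -31.948° is on the wrong side of the globe.)

+148.052°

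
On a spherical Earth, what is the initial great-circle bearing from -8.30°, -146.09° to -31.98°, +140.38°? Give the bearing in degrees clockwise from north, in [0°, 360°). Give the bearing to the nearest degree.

239°

Δλ = 140.38 − -146.09 = 286.47°; wrapped into (−180°, 180°]: -73.53°.
θ = atan2( sin Δλ · cos φ₂ , cos φ₁ · sin φ₂ − sin φ₁ · cos φ₂ · cos Δλ )
  = atan2(-0.81343, -0.48936) = -121.031° → normalised to [0°, 360°): 238.969°.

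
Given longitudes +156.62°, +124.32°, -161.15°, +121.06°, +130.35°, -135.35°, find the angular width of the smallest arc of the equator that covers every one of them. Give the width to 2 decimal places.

Sort the longitudes: -161.15°, -135.35°, +121.06°, +124.32°, +130.35°, +156.62°.
Eastward gaps between consecutive values (wrapping around): 25.80°, 256.41°, 3.26°, 6.03°, 26.27°, 42.23°.
Largest gap = 256.41° ⇒ minimal covering band is its complement: 360° − 256.41° = 103.59°.
Band runs from +121.06° eastward to -135.35°, crossing the antimeridian.

103.59°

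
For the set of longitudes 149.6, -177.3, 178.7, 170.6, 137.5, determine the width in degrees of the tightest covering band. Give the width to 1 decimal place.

45.2°

Sort the longitudes: -177.3°, +137.5°, +149.6°, +170.6°, +178.7°.
Eastward gaps between consecutive values (wrapping around): 314.8°, 12.1°, 21.0°, 8.1°, 4.0°.
Largest gap = 314.8° ⇒ minimal covering band is its complement: 360° − 314.8° = 45.2°.
Band runs from +137.5° eastward to -177.3°, crossing the antimeridian.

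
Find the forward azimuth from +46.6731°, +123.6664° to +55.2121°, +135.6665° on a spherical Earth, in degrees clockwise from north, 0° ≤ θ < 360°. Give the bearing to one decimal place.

Δλ = 135.6665 − 123.6664 = 12.0001°.
θ = atan2( sin Δλ · cos φ₂ , cos φ₁ · sin φ₂ − sin φ₁ · cos φ₂ · cos Δλ )
  = atan2(0.11862, 0.15755) = 36.977° → normalised to [0°, 360°): 36.977°.

37.0°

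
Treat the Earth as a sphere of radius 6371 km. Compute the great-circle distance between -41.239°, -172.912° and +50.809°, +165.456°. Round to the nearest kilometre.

10449 km

Δλ = 165.456 − -172.912 = 338.368°; wrapped into (−180°, 180°]: -21.632°.
Δφ = 50.809 − -41.239 = 92.048°.
a = sin²(Δφ/2) + cos φ₁ · cos φ₂ · sin²(Δλ/2) = 0.534601.
c = 2·atan2(√a, √(1−a)) = 1.64005 rad → d = 6371·c ≈ 10448.79 km.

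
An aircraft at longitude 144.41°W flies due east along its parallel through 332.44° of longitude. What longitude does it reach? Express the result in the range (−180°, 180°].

Start at -144.41°; shift +332.44° → +188.03°.
+188.03° lies outside (−180°, 180°]; subtract 360° → -171.97°.

171.97°W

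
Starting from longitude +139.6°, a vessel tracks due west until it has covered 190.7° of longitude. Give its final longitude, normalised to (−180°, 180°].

-51.1°

Start at +139.6°; shift −190.7° → -51.1°.
-51.1° already lies in (−180°, 180°].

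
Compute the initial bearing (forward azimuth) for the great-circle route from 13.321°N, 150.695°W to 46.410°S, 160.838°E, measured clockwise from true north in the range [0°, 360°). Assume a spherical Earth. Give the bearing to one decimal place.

Δλ = 160.838 − -150.695 = 311.533°; wrapped into (−180°, 180°]: -48.467°.
θ = atan2( sin Δλ · cos φ₂ , cos φ₁ · sin φ₂ − sin φ₁ · cos φ₂ · cos Δλ )
  = atan2(-0.51614, -0.81014) = -147.499° → normalised to [0°, 360°): 212.501°.

212.5°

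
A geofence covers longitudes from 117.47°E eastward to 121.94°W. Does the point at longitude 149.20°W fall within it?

Band width going east from +117.47° to -121.94°: ((-121.94 − 117.47) mod 360) = 120.59°.
Offset of -149.20° east of the west edge: ((-149.20 − 117.47) mod 360) = 93.33°.
93.33° ≤ 120.59° ⇒ inside.

Yes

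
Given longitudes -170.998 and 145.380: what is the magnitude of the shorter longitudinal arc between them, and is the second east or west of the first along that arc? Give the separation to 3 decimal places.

43.622° west

Raw difference: 145.380 − -170.998 = 316.378°.
Normalise into (−180°, 180°]: 316.378° − 360° = -43.622°.
Negative ⇒ the second point lies to the west; separation 43.622°.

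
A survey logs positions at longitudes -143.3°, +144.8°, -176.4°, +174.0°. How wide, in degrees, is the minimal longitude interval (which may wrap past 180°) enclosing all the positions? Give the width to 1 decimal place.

71.9°

Sort the longitudes: -176.4°, -143.3°, +144.8°, +174.0°.
Eastward gaps between consecutive values (wrapping around): 33.1°, 288.1°, 29.2°, 9.6°.
Largest gap = 288.1° ⇒ minimal covering band is its complement: 360° − 288.1° = 71.9°.
Band runs from +144.8° eastward to -143.3°, crossing the antimeridian.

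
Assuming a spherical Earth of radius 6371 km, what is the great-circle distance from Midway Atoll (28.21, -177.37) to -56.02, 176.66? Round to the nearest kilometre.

Δλ = 176.66 − -177.37 = 354.03°; wrapped into (−180°, 180°]: -5.97°.
Δφ = -56.02 − 28.21 = -84.23°.
a = sin²(Δφ/2) + cos φ₁ · cos φ₂ · sin²(Δλ/2) = 0.451068.
c = 2·atan2(√a, √(1−a)) = 1.47278 rad → d = 6371·c ≈ 9383.05 km.

9383 km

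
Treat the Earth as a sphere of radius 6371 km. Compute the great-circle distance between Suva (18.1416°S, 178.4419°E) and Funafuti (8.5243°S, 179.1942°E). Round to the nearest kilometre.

1072 km

Δλ = 179.1942 − 178.4419 = 0.7523°.
Δφ = -8.5243 − -18.1416 = 9.6173°.
a = sin²(Δφ/2) + cos φ₁ · cos φ₂ · sin²(Δλ/2) = 0.007068.
c = 2·atan2(√a, √(1−a)) = 0.16834 rad → d = 6371·c ≈ 1072.48 km.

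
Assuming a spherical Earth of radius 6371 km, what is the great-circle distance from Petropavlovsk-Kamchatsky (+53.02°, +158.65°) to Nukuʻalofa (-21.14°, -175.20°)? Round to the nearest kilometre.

Δλ = -175.20 − 158.65 = -333.85°; wrapped into (−180°, 180°]: 26.15°.
Δφ = -21.14 − 53.02 = -74.16°.
a = sin²(Δφ/2) + cos φ₁ · cos φ₂ · sin²(Δλ/2) = 0.392238.
c = 2·atan2(√a, √(1−a)) = 1.35357 rad → d = 6371·c ≈ 8623.58 km.

8624 km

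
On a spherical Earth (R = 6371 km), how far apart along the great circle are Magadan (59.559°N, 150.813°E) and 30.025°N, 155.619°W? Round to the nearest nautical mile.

2775 nmi

Δλ = -155.619 − 150.813 = -306.432°; wrapped into (−180°, 180°]: 53.568°.
Δφ = 30.025 − 59.559 = -29.534°.
a = sin²(Δφ/2) + cos φ₁ · cos φ₂ · sin²(Δλ/2) = 0.154046.
c = 2·atan2(√a, √(1−a)) = 0.80667 rad → d = 6371·c ≈ 5139.27 km ≈ 2774.99 nmi.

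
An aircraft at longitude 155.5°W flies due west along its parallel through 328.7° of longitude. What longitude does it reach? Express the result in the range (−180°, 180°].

124.2°W

Start at -155.5°; shift −328.7° → -484.2°.
-484.2° lies outside (−180°, 180°]; add 360° → -124.2°.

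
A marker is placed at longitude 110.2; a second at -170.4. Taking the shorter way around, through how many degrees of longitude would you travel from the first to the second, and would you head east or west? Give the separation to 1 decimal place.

79.4° east

Raw difference: -170.4 − 110.2 = -280.6°.
Normalise into (−180°, 180°]: -280.6° + 360° = 79.4°.
Positive ⇒ the second point lies to the east; separation 79.4°.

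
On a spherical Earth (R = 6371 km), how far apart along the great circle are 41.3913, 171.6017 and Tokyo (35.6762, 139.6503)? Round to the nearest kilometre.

2834 km

Δλ = 139.6503 − 171.6017 = -31.9514°.
Δφ = 35.6762 − 41.3913 = -5.7151°.
a = sin²(Δφ/2) + cos φ₁ · cos φ₂ · sin²(Δλ/2) = 0.048649.
c = 2·atan2(√a, √(1−a)) = 0.44479 rad → d = 6371·c ≈ 2833.76 km.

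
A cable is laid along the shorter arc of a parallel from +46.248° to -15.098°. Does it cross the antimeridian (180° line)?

Signed shortest Δλ = ((-15.098 − 46.248 + 180) mod 360) − 180 = -61.346°.
Going west by 61.346° from +46.248° reaches -15.098° without touching 180°.

No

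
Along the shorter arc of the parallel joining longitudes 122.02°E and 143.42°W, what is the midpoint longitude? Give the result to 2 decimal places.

Signed shortest Δλ from +122.02° to -143.42° is +94.56°.
Midpoint longitude = +122.02° + (+94.56°)/2 = +122.02° + 47.28° = +169.30°.
(The naïve average (+122.02 + -143.42)/2 = -10.7° is on the wrong side of the globe.)

169.30°E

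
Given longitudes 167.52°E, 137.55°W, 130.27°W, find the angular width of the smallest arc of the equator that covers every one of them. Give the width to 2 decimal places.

62.21°

Sort the longitudes: -137.55°, -130.27°, +167.52°.
Eastward gaps between consecutive values (wrapping around): 7.28°, 297.79°, 54.93°.
Largest gap = 297.79° ⇒ minimal covering band is its complement: 360° − 297.79° = 62.21°.
Band runs from +167.52° eastward to -130.27°, crossing the antimeridian.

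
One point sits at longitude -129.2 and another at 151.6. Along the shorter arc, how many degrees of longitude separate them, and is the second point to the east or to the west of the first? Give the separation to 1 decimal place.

Raw difference: 151.6 − -129.2 = 280.8°.
Normalise into (−180°, 180°]: 280.8° − 360° = -79.2°.
Negative ⇒ the second point lies to the west; separation 79.2°.

79.2° west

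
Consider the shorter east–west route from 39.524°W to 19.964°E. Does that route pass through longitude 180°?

No

Signed shortest Δλ = ((19.964 − -39.524 + 180) mod 360) − 180 = 59.488°.
Going east by 59.488° from -39.524° reaches +19.964° without touching 180°.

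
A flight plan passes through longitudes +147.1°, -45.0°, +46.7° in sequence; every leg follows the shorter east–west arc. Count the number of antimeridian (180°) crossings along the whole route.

Leg 1: +147.1° → -45.0°, shortest Δλ = 167.9° (east) — crosses 180°.
Leg 2: -45.0° → +46.7°, shortest Δλ = 91.7° (east) — does not cross 180°.
Total crossings: 1.

1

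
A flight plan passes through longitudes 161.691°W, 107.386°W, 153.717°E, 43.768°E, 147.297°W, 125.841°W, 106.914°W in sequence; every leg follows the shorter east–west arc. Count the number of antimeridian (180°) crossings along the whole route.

Leg 1: -161.691° → -107.386°, shortest Δλ = 54.305° (east) — does not cross 180°.
Leg 2: -107.386° → +153.717°, shortest Δλ = -98.897° (west) — crosses 180°.
Leg 3: +153.717° → +43.768°, shortest Δλ = -109.949° (west) — does not cross 180°.
Leg 4: +43.768° → -147.297°, shortest Δλ = 168.935° (east) — crosses 180°.
Leg 5: -147.297° → -125.841°, shortest Δλ = 21.456° (east) — does not cross 180°.
Leg 6: -125.841° → -106.914°, shortest Δλ = 18.927° (east) — does not cross 180°.
Total crossings: 2.

2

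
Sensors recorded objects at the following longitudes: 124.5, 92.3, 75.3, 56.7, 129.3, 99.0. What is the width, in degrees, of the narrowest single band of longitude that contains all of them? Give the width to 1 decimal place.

72.6°

Sort the longitudes: +56.7°, +75.3°, +92.3°, +99.0°, +124.5°, +129.3°.
Eastward gaps between consecutive values (wrapping around): 18.6°, 17.0°, 6.7°, 25.5°, 4.8°, 287.4°.
Largest gap = 287.4° ⇒ minimal covering band is its complement: 360° − 287.4° = 72.6°.
Band runs from +56.7° eastward to +129.3°.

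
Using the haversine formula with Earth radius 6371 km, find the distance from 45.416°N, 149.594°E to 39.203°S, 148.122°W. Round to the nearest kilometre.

Δλ = -148.122 − 149.594 = -297.716°; wrapped into (−180°, 180°]: 62.284°.
Δφ = -39.203 − 45.416 = -84.619°.
a = sin²(Δφ/2) + cos φ₁ · cos φ₂ · sin²(Δλ/2) = 0.598594.
c = 2·atan2(√a, √(1−a)) = 1.76928 rad → d = 6371·c ≈ 11272.11 km.

11272 km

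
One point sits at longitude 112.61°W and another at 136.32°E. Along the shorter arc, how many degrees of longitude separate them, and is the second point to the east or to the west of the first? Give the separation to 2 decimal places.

Raw difference: 136.32 − -112.61 = 248.93°.
Normalise into (−180°, 180°]: 248.93° − 360° = -111.07°.
Negative ⇒ the second point lies to the west; separation 111.07°.

111.07° west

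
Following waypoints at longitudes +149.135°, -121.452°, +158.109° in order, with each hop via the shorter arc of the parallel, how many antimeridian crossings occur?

2

Leg 1: +149.135° → -121.452°, shortest Δλ = 89.413° (east) — crosses 180°.
Leg 2: -121.452° → +158.109°, shortest Δλ = -80.439° (west) — crosses 180°.
Total crossings: 2.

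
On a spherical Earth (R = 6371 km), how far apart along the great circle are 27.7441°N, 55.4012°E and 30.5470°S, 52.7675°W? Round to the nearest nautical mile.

Δλ = -52.7675 − 55.4012 = -108.1687°.
Δφ = -30.5470 − 27.7441 = -58.2911°.
a = sin²(Δφ/2) + cos φ₁ · cos φ₂ · sin²(Δλ/2) = 0.737134.
c = 2·atan2(√a, √(1−a)) = 2.06493 rad → d = 6371·c ≈ 13155.65 km ≈ 7103.49 nmi.

7103 nmi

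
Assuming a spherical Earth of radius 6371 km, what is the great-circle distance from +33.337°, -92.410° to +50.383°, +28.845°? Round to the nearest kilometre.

9068 km

Δλ = 28.845 − -92.410 = 121.255°.
Δφ = 50.383 − 33.337 = 17.046°.
a = sin²(Δφ/2) + cos φ₁ · cos φ₂ · sin²(Δλ/2) = 0.426532.
c = 2·atan2(√a, √(1−a)) = 1.42333 rad → d = 6371·c ≈ 9068.01 km.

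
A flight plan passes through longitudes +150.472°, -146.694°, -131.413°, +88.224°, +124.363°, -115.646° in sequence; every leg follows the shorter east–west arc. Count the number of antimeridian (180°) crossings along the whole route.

3

Leg 1: +150.472° → -146.694°, shortest Δλ = 62.834° (east) — crosses 180°.
Leg 2: -146.694° → -131.413°, shortest Δλ = 15.281° (east) — does not cross 180°.
Leg 3: -131.413° → +88.224°, shortest Δλ = -140.363° (west) — crosses 180°.
Leg 4: +88.224° → +124.363°, shortest Δλ = 36.139° (east) — does not cross 180°.
Leg 5: +124.363° → -115.646°, shortest Δλ = 119.991° (east) — crosses 180°.
Total crossings: 3.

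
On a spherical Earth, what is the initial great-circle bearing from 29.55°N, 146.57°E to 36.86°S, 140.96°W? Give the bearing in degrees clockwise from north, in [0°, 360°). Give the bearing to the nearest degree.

130°

Δλ = -140.96 − 146.57 = -287.53°; wrapped into (−180°, 180°]: 72.47°.
θ = atan2( sin Δλ · cos φ₂ , cos φ₁ · sin φ₂ − sin φ₁ · cos φ₂ · cos Δλ )
  = atan2(0.76295, -0.64069) = 130.022° → normalised to [0°, 360°): 130.022°.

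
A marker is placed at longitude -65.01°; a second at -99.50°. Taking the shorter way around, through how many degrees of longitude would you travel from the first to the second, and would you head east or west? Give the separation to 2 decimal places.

Raw difference: -99.50 − -65.01 = -34.49°.
Normalise into (−180°, 180°]: -34.49° stays -34.49°.
Negative ⇒ the second point lies to the west; separation 34.49°.

34.49° west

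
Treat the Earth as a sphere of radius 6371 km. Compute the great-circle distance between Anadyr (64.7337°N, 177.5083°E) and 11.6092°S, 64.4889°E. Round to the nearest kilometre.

Δλ = 64.4889 − 177.5083 = -113.0194°.
Δφ = -11.6092 − 64.7337 = -76.3429°.
a = sin²(Δφ/2) + cos φ₁ · cos φ₂ · sin²(Δλ/2) = 0.672738.
c = 2·atan2(√a, √(1−a)) = 1.92354 rad → d = 6371·c ≈ 12254.89 km.

12255 km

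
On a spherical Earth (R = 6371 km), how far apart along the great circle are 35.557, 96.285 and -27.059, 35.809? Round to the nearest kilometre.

9417 km

Δλ = 35.809 − 96.285 = -60.476°.
Δφ = -27.059 − 35.557 = -62.616°.
a = sin²(Δφ/2) + cos φ₁ · cos φ₂ · sin²(Δλ/2) = 0.453758.
c = 2·atan2(√a, √(1−a)) = 1.47818 rad → d = 6371·c ≈ 9417.49 km.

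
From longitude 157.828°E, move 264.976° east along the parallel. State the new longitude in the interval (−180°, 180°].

Start at +157.828°; shift +264.976° → +422.804°.
+422.804° lies outside (−180°, 180°]; subtract 360° → +62.804°.

62.804°E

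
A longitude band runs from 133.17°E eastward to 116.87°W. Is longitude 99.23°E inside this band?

Band width going east from +133.17° to -116.87°: ((-116.87 − 133.17) mod 360) = 109.96°.
Offset of +99.23° east of the west edge: ((99.23 − 133.17) mod 360) = 326.06°.
326.06° > 109.96° ⇒ outside.

No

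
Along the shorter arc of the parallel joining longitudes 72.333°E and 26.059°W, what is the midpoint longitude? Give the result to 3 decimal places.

Signed shortest Δλ from +72.333° to -26.059° is -98.392°.
Midpoint longitude = +72.333° + (-98.392°)/2 = +72.333° − 49.196° = +23.137°.

23.137°E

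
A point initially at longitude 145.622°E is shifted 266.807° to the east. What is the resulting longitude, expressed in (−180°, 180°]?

52.429°E

Start at +145.622°; shift +266.807° → +412.429°.
+412.429° lies outside (−180°, 180°]; subtract 360° → +52.429°.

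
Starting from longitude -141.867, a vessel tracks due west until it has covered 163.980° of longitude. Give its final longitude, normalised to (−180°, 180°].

Start at -141.867°; shift −163.980° → -305.847°.
-305.847° lies outside (−180°, 180°]; add 360° → +54.153°.

+54.153°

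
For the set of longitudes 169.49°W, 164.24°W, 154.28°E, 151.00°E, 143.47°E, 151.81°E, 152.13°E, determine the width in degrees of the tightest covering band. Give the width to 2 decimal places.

Sort the longitudes: -169.49°, -164.24°, +143.47°, +151.00°, +151.81°, +152.13°, +154.28°.
Eastward gaps between consecutive values (wrapping around): 5.25°, 307.71°, 7.53°, 0.81°, 0.32°, 2.15°, 36.23°.
Largest gap = 307.71° ⇒ minimal covering band is its complement: 360° − 307.71° = 52.29°.
Band runs from +143.47° eastward to -164.24°, crossing the antimeridian.

52.29°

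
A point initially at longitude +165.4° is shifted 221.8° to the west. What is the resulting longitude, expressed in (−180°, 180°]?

-56.4°

Start at +165.4°; shift −221.8° → -56.4°.
-56.4° already lies in (−180°, 180°].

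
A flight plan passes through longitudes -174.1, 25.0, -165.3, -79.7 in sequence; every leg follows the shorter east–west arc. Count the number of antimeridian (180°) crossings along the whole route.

2

Leg 1: -174.1° → +25.0°, shortest Δλ = -160.9° (west) — crosses 180°.
Leg 2: +25.0° → -165.3°, shortest Δλ = 169.7° (east) — crosses 180°.
Leg 3: -165.3° → -79.7°, shortest Δλ = 85.6° (east) — does not cross 180°.
Total crossings: 2.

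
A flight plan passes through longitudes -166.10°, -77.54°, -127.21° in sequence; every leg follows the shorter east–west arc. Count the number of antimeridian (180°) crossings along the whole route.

0

Leg 1: -166.10° → -77.54°, shortest Δλ = 88.56° (east) — does not cross 180°.
Leg 2: -77.54° → -127.21°, shortest Δλ = -49.67° (west) — does not cross 180°.
Total crossings: 0.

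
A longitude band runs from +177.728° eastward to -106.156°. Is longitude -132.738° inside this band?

Yes

Band width going east from +177.728° to -106.156°: ((-106.156 − 177.728) mod 360) = 76.116°.
Offset of -132.738° east of the west edge: ((-132.738 − 177.728) mod 360) = 49.534°.
49.534° ≤ 76.116° ⇒ inside.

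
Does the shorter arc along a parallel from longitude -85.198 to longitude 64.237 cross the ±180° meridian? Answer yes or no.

No

Signed shortest Δλ = ((64.237 − -85.198 + 180) mod 360) − 180 = 149.435°.
Going east by 149.435° from -85.198° reaches +64.237° without touching 180°.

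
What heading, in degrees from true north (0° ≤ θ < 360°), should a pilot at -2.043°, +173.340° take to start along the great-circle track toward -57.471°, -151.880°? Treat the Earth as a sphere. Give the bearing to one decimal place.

Δλ = -151.880 − 173.340 = -325.220°; wrapped into (−180°, 180°]: 34.780°.
θ = atan2( sin Δλ · cos φ₂ , cos φ₁ · sin φ₂ − sin φ₁ · cos φ₂ · cos Δλ )
  = atan2(0.30673, -0.82684) = 159.647° → normalised to [0°, 360°): 159.647°.

159.6°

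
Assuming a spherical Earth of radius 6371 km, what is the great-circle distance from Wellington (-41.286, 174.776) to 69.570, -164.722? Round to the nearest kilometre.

12440 km

Δλ = -164.722 − 174.776 = -339.498°; wrapped into (−180°, 180°]: 20.502°.
Δφ = 69.570 − -41.286 = 110.856°.
a = sin²(Δφ/2) + cos φ₁ · cos φ₂ · sin²(Δλ/2) = 0.686317.
c = 2·atan2(√a, √(1−a)) = 1.95264 rad → d = 6371·c ≈ 12440.28 km.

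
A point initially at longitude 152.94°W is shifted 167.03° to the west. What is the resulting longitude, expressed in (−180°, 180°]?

Start at -152.94°; shift −167.03° → -319.97°.
-319.97° lies outside (−180°, 180°]; add 360° → +40.03°.

40.03°E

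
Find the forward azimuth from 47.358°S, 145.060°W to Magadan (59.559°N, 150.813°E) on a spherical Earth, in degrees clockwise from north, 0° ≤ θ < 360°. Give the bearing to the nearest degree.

Δλ = 150.813 − -145.060 = 295.873°; wrapped into (−180°, 180°]: -64.127°.
θ = atan2( sin Δλ · cos φ₂ , cos φ₁ · sin φ₂ − sin φ₁ · cos φ₂ · cos Δλ )
  = atan2(-0.45587, 0.74667) = -31.405° → normalised to [0°, 360°): 328.595°.

329°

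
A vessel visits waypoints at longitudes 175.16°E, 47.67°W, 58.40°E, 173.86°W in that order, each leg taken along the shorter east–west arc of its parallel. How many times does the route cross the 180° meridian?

2

Leg 1: +175.16° → -47.67°, shortest Δλ = 137.17° (east) — crosses 180°.
Leg 2: -47.67° → +58.40°, shortest Δλ = 106.07° (east) — does not cross 180°.
Leg 3: +58.40° → -173.86°, shortest Δλ = 127.74° (east) — crosses 180°.
Total crossings: 2.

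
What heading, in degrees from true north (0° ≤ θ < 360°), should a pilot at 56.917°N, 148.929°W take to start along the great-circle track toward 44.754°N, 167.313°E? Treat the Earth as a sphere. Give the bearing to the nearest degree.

265°

Δλ = 167.313 − -148.929 = 316.242°; wrapped into (−180°, 180°]: -43.758°.
θ = atan2( sin Δλ · cos φ₂ , cos φ₁ · sin φ₂ − sin φ₁ · cos φ₂ · cos Δλ )
  = atan2(-0.49114, -0.04544) = -95.286° → normalised to [0°, 360°): 264.714°.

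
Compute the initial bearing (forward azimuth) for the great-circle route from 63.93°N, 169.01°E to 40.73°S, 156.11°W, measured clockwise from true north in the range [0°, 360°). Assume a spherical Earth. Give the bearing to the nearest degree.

153°

Δλ = -156.11 − 169.01 = -325.12°; wrapped into (−180°, 180°]: 34.88°.
θ = atan2( sin Δλ · cos φ₂ , cos φ₁ · sin φ₂ − sin φ₁ · cos φ₂ · cos Δλ )
  = atan2(0.43335, -0.84516) = 152.854° → normalised to [0°, 360°): 152.854°.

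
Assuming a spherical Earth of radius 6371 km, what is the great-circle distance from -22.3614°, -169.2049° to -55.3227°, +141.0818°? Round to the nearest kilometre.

Δλ = 141.0818 − -169.2049 = 310.2867°; wrapped into (−180°, 180°]: -49.7133°.
Δφ = -55.3227 − -22.3614 = -32.9613°.
a = sin²(Δφ/2) + cos φ₁ · cos φ₂ · sin²(Δλ/2) = 0.173452.
c = 2·atan2(√a, √(1−a)) = 0.85913 rad → d = 6371·c ≈ 5473.52 km.

5474 km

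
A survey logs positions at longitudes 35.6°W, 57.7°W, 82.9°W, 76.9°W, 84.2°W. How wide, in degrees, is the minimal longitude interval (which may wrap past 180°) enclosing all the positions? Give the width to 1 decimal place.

48.6°

Sort the longitudes: -84.2°, -82.9°, -76.9°, -57.7°, -35.6°.
Eastward gaps between consecutive values (wrapping around): 1.3°, 6.0°, 19.2°, 22.1°, 311.4°.
Largest gap = 311.4° ⇒ minimal covering band is its complement: 360° − 311.4° = 48.6°.
Band runs from -84.2° eastward to -35.6°.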